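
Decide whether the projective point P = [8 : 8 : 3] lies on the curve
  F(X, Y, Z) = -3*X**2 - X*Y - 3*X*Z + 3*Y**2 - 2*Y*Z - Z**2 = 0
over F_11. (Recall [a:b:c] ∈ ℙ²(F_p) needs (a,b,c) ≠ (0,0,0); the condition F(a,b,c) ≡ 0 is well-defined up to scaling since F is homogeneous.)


F(8,8,3) ≡ 5 (mod 11); P is NOT on the curve.

Evaluate F(8, 8, 3) term-by-term (mod 11).
  -3*X**2 ↦ -3·64·1·1 = -192
  -X*Y ↦ -1·8·8·1 = -64
  -3*X*Z ↦ -3·8·1·3 = -72
  3*Y**2 ↦ 3·1·64·1 = 192
  -2*Y*Z ↦ -2·1·8·3 = -48
  -Z**2 ↦ -1·1·1·9 = -9
Sum: F(8, 8, 3) = (-192) + (-64) + (-72) + (192) + (-48) + (-9) = -193.
Reducing mod 11: -193 ≡ 5 (mod 11).
Since F(a, b, c) ≡ 5 ≠ 0 (mod 11), P does NOT lie on the curve.


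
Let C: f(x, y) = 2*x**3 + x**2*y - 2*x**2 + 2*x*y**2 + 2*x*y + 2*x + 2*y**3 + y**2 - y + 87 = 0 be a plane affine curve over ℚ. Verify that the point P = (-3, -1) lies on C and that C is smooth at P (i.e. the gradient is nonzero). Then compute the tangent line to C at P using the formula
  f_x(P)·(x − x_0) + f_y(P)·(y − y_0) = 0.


Tangent line at P: 74*x + 18*y + 240 = 0.

Step 1: f(-3, -1) = 0, so P lies on C.
Step 2: partial derivatives
  f_x(x, y) = 6*x**2 + 2*x*y - 4*x + 2*y**2 + 2*y + 2, f_y(x, y) = x**2 + 4*x*y + 2*x + 6*y**2 + 2*y - 1.
  f_x(P) = 74, f_y(P) = 18 (gradient nonzero, so P is smooth).
Step 3: tangent line at P: 74·(x − -3) + 18·(y − -1) = 0.
Expanding: 74*x + 18*y + 240 = 0.


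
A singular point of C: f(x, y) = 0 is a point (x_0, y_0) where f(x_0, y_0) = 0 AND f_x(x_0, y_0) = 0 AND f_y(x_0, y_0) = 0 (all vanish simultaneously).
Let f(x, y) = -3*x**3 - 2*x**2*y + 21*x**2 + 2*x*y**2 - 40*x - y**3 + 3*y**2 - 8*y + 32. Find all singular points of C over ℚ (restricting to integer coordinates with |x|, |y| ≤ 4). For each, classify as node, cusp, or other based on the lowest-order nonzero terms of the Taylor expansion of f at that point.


Singular points: {(2, 2)}; classification: node.

Compute partial derivatives:
  f_x = -9*x**2 - 4*x*y + 42*x + 2*y**2 - 40.
  f_y = -2*x**2 + 4*x*y - 3*y**2 + 6*y - 8.
Scan x_0 ∈ {−4, ..., 4}. For each x_0, f_y(x_0, y) is a polynomial in y; find its integer roots y ∈ {−4, ..., 4}, then test f_x and f at those candidates.
  x = -4: f_y(-4, y) = -3*y**2 - 10*y - 40; no integer root y with |y| ≤ 4.
  x = -3: f_y(-3, y) = -3*y**2 - 6*y - 26; no integer root y with |y| ≤ 4.
  x = -2: f_y(-2, y) = -3*y**2 - 2*y - 16; no integer root y with |y| ≤ 4.
  x = -1: f_y(-1, y) = -3*y**2 + 2*y - 10; no integer root y with |y| ≤ 4.
  x = 0: f_y(0, y) = -3*y**2 + 6*y - 8; no integer root y with |y| ≤ 4.
  x = 1: f_y(1, y) = -3*y**2 + 10*y - 10; no integer root y with |y| ≤ 4.
  x = 2: f_y(2, y) = -3*y**2 + 14*y - 16; vanishes at y ∈ {2}. (2, 2): f_x = 0, f = 0 — SINGULAR.
  x = 3: f_y(3, y) = -3*y**2 + 18*y - 26; no integer root y with |y| ≤ 4.
  x = 4: f_y(4, y) = -3*y**2 + 22*y - 40; vanishes at y ∈ {4}. (4, 4): f_x = -48 ≠ 0.
Only singular point on the grid: (2, 2).
Classify: substitute x = 2 + u, y = 2 + v and expand: f = -3*u**3 - 2*u**2*v - u**2 + 2*u*v**2 - v**3 + v**2.
No constant or linear terms (consistent with a singular point). Quadratic part: -u**2 + v**2. Cubic part: -3*u**3 - 2*u**2*v + 2*u*v**2 - v**3.
The quadratic part v**2 - u**2 = (v − u)(v + u) splits into two distinct linear factors, so there are two distinct tangent lines y − 2 = ±(x − 2) — this is a node (ordinary double point).
Classification: node.


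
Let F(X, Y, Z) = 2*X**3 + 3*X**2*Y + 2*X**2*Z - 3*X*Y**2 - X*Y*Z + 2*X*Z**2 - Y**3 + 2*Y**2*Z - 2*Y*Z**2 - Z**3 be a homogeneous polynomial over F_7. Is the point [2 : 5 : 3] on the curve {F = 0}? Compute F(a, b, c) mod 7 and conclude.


F(2,5,3) ≡ 4 (mod 7); P is NOT on the curve.

Evaluate F(2, 5, 3) term-by-term (mod 7).
  2*X**3 ↦ 2·8·1·1 = 16
  3*X**2*Y ↦ 3·4·5·1 = 60
  2*X**2*Z ↦ 2·4·1·3 = 24
  -3*X*Y**2 ↦ -3·2·25·1 = -150
  -X*Y*Z ↦ -1·2·5·3 = -30
  2*X*Z**2 ↦ 2·2·1·9 = 36
  -Y**3 ↦ -1·1·125·1 = -125
  2*Y**2*Z ↦ 2·1·25·3 = 150
  -2*Y*Z**2 ↦ -2·1·5·9 = -90
  -Z**3 ↦ -1·1·1·27 = -27
Sum: F(2, 5, 3) = (16) + (60) + (24) + (-150) + (-30) + (36) + (-125) + (150) + (-90) + (-27) = -136.
Reducing mod 7: -136 ≡ 4 (mod 7).
Since F(a, b, c) ≡ 4 ≠ 0 (mod 7), P does NOT lie on the curve.


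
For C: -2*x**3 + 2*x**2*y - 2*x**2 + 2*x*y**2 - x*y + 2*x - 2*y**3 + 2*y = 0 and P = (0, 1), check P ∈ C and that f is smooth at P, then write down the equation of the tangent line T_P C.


Tangent line at P: 3*x - 4*y + 4 = 0.

Step 1: f(0, 1) = 0, so P lies on C.
Step 2: partial derivatives
  f_x(x, y) = -6*x**2 + 4*x*y - 4*x + 2*y**2 - y + 2, f_y(x, y) = 2*x**2 + 4*x*y - x - 6*y**2 + 2.
  f_x(P) = 3, f_y(P) = -4 (gradient nonzero, so P is smooth).
Step 3: tangent line at P: 3·(x − 0) + -4·(y − 1) = 0.
Expanding: 3*x - 4*y + 4 = 0.


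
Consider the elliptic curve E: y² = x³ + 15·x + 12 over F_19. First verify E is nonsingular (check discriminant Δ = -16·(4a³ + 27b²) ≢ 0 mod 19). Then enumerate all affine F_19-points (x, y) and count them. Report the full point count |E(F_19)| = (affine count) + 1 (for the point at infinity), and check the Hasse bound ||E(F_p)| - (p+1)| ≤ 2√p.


Affine points = {(1, 3), (1, 16), (7, 2), (7, 17), (8, 6), (8, 13), (11, 8), (11, 11), (12, 1), (12, 18), (16, 4), (16, 15)}; affine count = 12; |E(F_19)| = 13.

Discriminant check: Δ ∝ 4a³ + 27b² = 4·15³ + 27·12² = 4·3375 + 27·144 ≡ 3 (mod 19). Nonzero ⇒ E is nonsingular.
For each x ∈ F_19, compute rhs = x³ + 15·x + 12 mod 19, then count y ∈ F_19 with y² ≡ rhs.
  x = 0: rhs = 12, matching y values: none (0 points).
  x = 1: rhs = 9, matching y values: 3, 16 (2 points).
  x = 2: rhs = 12, matching y values: none (0 points).
  x = 3: rhs = 8, matching y values: none (0 points).
  x = 4: rhs = 3, matching y values: none (0 points).
  x = 5: rhs = 3, matching y values: none (0 points).
  x = 6: rhs = 14, matching y values: none (0 points).
  x = 7: rhs = 4, matching y values: 2, 17 (2 points).
  x = 8: rhs = 17, matching y values: 6, 13 (2 points).
  x = 9: rhs = 2, matching y values: none (0 points).
  x = 10: rhs = 3, matching y values: none (0 points).
  x = 11: rhs = 7, matching y values: 8, 11 (2 points).
  x = 12: rhs = 1, matching y values: 1, 18 (2 points).
  x = 13: rhs = 10, matching y values: none (0 points).
  x = 14: rhs = 2, matching y values: none (0 points).
  x = 15: rhs = 2, matching y values: none (0 points).
  x = 16: rhs = 16, matching y values: 4, 15 (2 points).
  x = 17: rhs = 12, matching y values: none (0 points).
  x = 18: rhs = 15, matching y values: none (0 points).
Total affine count: 12.
Full point count |E(F_19)| = 12 + 1 = 13.
Hasse bound: |13 − (19+1)| = |-7| = 7 ≤ 2√19 ≈ 8.7178 ✓.


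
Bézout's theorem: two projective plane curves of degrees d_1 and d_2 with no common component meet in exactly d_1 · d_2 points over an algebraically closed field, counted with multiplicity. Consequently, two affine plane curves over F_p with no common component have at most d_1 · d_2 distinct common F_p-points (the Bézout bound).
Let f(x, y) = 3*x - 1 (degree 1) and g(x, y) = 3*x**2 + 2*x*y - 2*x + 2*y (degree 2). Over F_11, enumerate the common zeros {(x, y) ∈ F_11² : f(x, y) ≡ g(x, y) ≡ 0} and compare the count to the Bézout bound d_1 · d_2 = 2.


Common zeros: {(4, 7)}; count = 1; Bézout bound = 2.

deg(f) = 1, deg(g) = 2, so Bézout bound = 2.
Scan x ∈ F_11. For each x, list the y ∈ F_11 with f(x, y) ≡ 0 and those with g(x, y) ≡ 0 (mod 11); the common zeros in that column are the intersection.
  x = 0: f ≡ 0 at y ∈ ∅; g ≡ 0 at y ∈ {0}; common: ∅.
  x = 1: f ≡ 0 at y ∈ ∅; g ≡ 0 at y ∈ {8}; common: ∅.
  x = 2: f ≡ 0 at y ∈ ∅; g ≡ 0 at y ∈ {6}; common: ∅.
  x = 3: f ≡ 0 at y ∈ ∅; g ≡ 0 at y ∈ {7}; common: ∅.
  x = 4: f ≡ 0 at y ∈ {0, 1, 2, 3, 4, 5, 6, 7, 8, 9, 10}; g ≡ 0 at y ∈ {7}; common: {7}.
  x = 5: f ≡ 0 at y ∈ ∅; g ≡ 0 at y ∈ {1}; common: ∅.
  x = 6: f ≡ 0 at y ∈ ∅; g ≡ 0 at y ∈ {1}; common: ∅.
  x = 7: f ≡ 0 at y ∈ ∅; g ≡ 0 at y ∈ {2}; common: ∅.
  x = 8: f ≡ 0 at y ∈ ∅; g ≡ 0 at y ∈ {0}; common: ∅.
  x = 9: f ≡ 0 at y ∈ ∅; g ≡ 0 at y ∈ {8}; common: ∅.
  x = 10: f ≡ 0 at y ∈ ∅; g ≡ 0 at y ∈ ∅; common: ∅.
Collecting: common zeros = {(4, 7)}, so the count is 1.
Comparison with the Bézout bound: 1 ≤ 2 = deg(f)·deg(g), as expected for curves with no common component (the affine F_11-count falls short of the bound because intersections may lie at infinity, over extension fields, or carry multiplicity).


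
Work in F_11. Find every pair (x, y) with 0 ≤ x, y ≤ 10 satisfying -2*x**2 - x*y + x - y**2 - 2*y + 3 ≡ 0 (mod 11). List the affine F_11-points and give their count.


Affine F_11-points: {(0, 1), (0, 8), (2, 8), (2, 10), (7, 0), (7, 2), (9, 2), (9, 9), (10, 0), (10, 10)}; count = 10.

For each of the 121 pairs (x, y) ∈ F_11², evaluate f(x, y) mod 11. Record the zeros.
  x = 0: [0↦3, 1↦0, 2↦6, 3↦10, 4↦1, 5↦1, 6↦10, 7↦6, 8↦0, 9↦3, 10↦4]  zeros at y ∈ {1, 8}
  x = 1: [0↦2, 1↦9, 2↦3, 3↦6, 4↦7, 5↦6, 6↦3, 7↦9, 8↦2, 9↦4, 10↦4]  zeros at y ∈ ∅
  x = 2: [0↦8, 1↦3, 2↦7, 3↦9, 4↦9, 5↦7, 6↦3, 7↦8, 8↦0, 9↦1, 10↦0]  zeros at y ∈ {8, 10}
  x = 3: [0↦10, 1↦4, 2↦7, 3↦8, 4↦7, 5↦4, 6↦10, 7↦3, 8↦5, 9↦5, 10↦3]  zeros at y ∈ ∅
  x = 4: [0↦8, 1↦1, 2↦3, 3↦3, 4↦1, 5↦8, 6↦2, 7↦5, 8↦6, 9↦5, 10↦2]  zeros at y ∈ ∅
  x = 5: [0↦2, 1↦5, 2↦6, 3↦5, 4↦2, 5↦8, 6↦1, 7↦3, 8↦3, 9↦1, 10↦8]  zeros at y ∈ ∅
  x = 6: [0↦3, 1↦5, 2↦5, 3↦3, 4↦10, 5↦4, 6↦7, 7↦8, 8↦7, 9↦4, 10↦10]  zeros at y ∈ ∅
  x = 7: [0↦0, 1↦1, 2↦0, 3↦8, 4↦3, 5↦7, 6↦9, 7↦9, 8↦7, 9↦3, 10↦8]  zeros at y ∈ {0, 2}
  x = 8: [0↦4, 1↦4, 2↦2, 3↦9, 4↦3, 5↦6, 6↦7, 7↦6, 8↦3, 9↦9, 10↦2]  zeros at y ∈ ∅
  x = 9: [0↦4, 1↦3, 2↦0, 3↦6, 4↦10, 5↦1, 6↦1, 7↦10, 8↦6, 9↦0, 10↦3]  zeros at y ∈ {2, 9}
  x = 10: [0↦0, 1↦9, 2↦5, 3↦10, 4↦2, 5↦3, 6↦2, 7↦10, 8↦5, 9↦9, 10↦0]  zeros at y ∈ {0, 10}
Collecting zeros: affine points = {(0, 1), (0, 8), (2, 8), (2, 10), (7, 0), (7, 2), (9, 2), (9, 9), (10, 0), (10, 10)}.
Total count |C(F_11)_aff| = 10.


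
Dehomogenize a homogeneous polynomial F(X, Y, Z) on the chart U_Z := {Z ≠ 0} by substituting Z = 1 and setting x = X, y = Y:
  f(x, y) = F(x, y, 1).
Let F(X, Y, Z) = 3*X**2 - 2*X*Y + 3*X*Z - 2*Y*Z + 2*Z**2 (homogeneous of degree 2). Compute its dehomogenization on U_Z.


f(x, y) = 3*x**2 - 2*x*y + 3*x - 2*y + 2

On U_Z we set Z = 1. Each monomial c·X^i·Y^j·Z^k in F becomes c·x^i·y^j·1^k = c·x^i·y^j.
Substituting Z = 1: F(X, Y, 1) = 3*x**2 - 2*x*y + 3*x - 2*y + 2.
Note: deg(f) ≤ deg(F) = 2; strict inequality happens when F is divisible by Z (lost terms).


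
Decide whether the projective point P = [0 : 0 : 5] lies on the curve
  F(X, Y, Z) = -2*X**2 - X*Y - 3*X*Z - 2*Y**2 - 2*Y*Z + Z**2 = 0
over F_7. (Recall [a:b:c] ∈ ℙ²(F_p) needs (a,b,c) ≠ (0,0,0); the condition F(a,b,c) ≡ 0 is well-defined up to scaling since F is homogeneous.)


F(0,0,5) ≡ 4 (mod 7); P is NOT on the curve.

Evaluate F(0, 0, 5) term-by-term (mod 7).
  -2*X**2 ↦ -2·0·1·1 = 0
  -X*Y ↦ -1·0·0·1 = 0
  -3*X*Z ↦ -3·0·1·5 = 0
  -2*Y**2 ↦ -2·1·0·1 = 0
  -2*Y*Z ↦ -2·1·0·5 = 0
  Z**2 ↦ 1·1·1·25 = 25
Sum: F(0, 0, 5) = (0) + (0) + (0) + (0) + (0) + (25) = 25.
Reducing mod 7: 25 ≡ 4 (mod 7).
Since F(a, b, c) ≡ 4 ≠ 0 (mod 7), P does NOT lie on the curve.


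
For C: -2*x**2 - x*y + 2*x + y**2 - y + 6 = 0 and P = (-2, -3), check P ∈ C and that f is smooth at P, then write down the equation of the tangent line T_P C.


Tangent line at P: 13*x - 5*y + 11 = 0.

Step 1: f(-2, -3) = 0, so P lies on C.
Step 2: partial derivatives
  f_x(x, y) = -4*x - y + 2, f_y(x, y) = -x + 2*y - 1.
  f_x(P) = 13, f_y(P) = -5 (gradient nonzero, so P is smooth).
Step 3: tangent line at P: 13·(x − -2) + -5·(y − -3) = 0.
Expanding: 13*x - 5*y + 11 = 0.


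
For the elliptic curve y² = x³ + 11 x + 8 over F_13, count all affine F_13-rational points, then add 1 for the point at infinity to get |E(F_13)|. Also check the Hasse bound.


Affine points = {(2, 5), (2, 8), (3, 4), (3, 9), (4, 5), (4, 8), (6, 2), (6, 11), (7, 5), (7, 8), (8, 6), (8, 7), (9, 2), (9, 11), (10, 0), (11, 2), (11, 11), (12, 3), (12, 10)}; affine count = 19; |E(F_13)| = 20.

Discriminant check: Δ ∝ 4a³ + 27b² = 4·11³ + 27·8² = 4·1331 + 27·64 ≡ 6 (mod 13). Nonzero ⇒ E is nonsingular.
For each x ∈ F_13, compute rhs = x³ + 11·x + 8 mod 13, then count y ∈ F_13 with y² ≡ rhs.
  x = 0: rhs = 8, matching y values: none (0 points).
  x = 1: rhs = 7, matching y values: none (0 points).
  x = 2: rhs = 12, matching y values: 5, 8 (2 points).
  x = 3: rhs = 3, matching y values: 4, 9 (2 points).
  x = 4: rhs = 12, matching y values: 5, 8 (2 points).
  x = 5: rhs = 6, matching y values: none (0 points).
  x = 6: rhs = 4, matching y values: 2, 11 (2 points).
  x = 7: rhs = 12, matching y values: 5, 8 (2 points).
  x = 8: rhs = 10, matching y values: 6, 7 (2 points).
  x = 9: rhs = 4, matching y values: 2, 11 (2 points).
  x = 10: rhs = 0, matching y values: 0 (1 points).
  x = 11: rhs = 4, matching y values: 2, 11 (2 points).
  x = 12: rhs = 9, matching y values: 3, 10 (2 points).
Total affine count: 19.
Full point count |E(F_13)| = 19 + 1 = 20.
Hasse bound: |20 − (13+1)| = |6| = 6 ≤ 2√13 ≈ 7.2111 ✓.


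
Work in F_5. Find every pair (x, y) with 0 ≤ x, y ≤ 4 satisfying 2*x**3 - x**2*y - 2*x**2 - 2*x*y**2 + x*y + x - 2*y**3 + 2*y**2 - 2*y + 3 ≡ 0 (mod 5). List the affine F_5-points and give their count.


Affine F_5-points: {(1, 1), (2, 1), (4, 2)}; count = 3.

For each of the 25 pairs (x, y) ∈ F_5², evaluate f(x, y) mod 5. Record the zeros.
  x = 0: [0↦3, 1↦1, 2↦1, 3↦1, 4↦4]  zeros at y ∈ ∅
  x = 1: [0↦4, 1↦0, 2↦4, 3↦4, 4↦3]  zeros at y ∈ {1}
  x = 2: [0↦3, 1↦0, 2↦1, 3↦4, 4↦2]  zeros at y ∈ {1}
  x = 3: [0↦2, 1↦3, 2↦4, 3↦3, 4↦3]  zeros at y ∈ ∅
  x = 4: [0↦3, 1↦1, 2↦0, 3↦3, 4↦3]  zeros at y ∈ {2}
Collecting zeros: affine points = {(1, 1), (2, 1), (4, 2)}.
Total count |C(F_5)_aff| = 3.


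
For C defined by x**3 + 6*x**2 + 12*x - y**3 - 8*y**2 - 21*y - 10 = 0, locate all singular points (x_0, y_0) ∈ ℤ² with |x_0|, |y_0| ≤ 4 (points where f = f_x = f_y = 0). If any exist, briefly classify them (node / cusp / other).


Singular points: {(-2, -3)}; classification: cusp.

Compute partial derivatives:
  f_x = 3*x**2 + 12*x + 12.
  f_y = -3*y**2 - 16*y - 21.
Scan x_0 ∈ {−4, ..., 4}. For each x_0, f_y(x_0, y) is a polynomial in y; find its integer roots y ∈ {−4, ..., 4}, then test f_x and f at those candidates.
  x = -4: f_y(-4, y) = -3*y**2 - 16*y - 21; vanishes at y ∈ {-3}. (-4, -3): f_x = 12 ≠ 0.
  x = -3: f_y(-3, y) = -3*y**2 - 16*y - 21; vanishes at y ∈ {-3}. (-3, -3): f_x = 3 ≠ 0.
  x = -2: f_y(-2, y) = -3*y**2 - 16*y - 21; vanishes at y ∈ {-3}. (-2, -3): f_x = 0, f = 0 — SINGULAR.
  x = -1: f_y(-1, y) = -3*y**2 - 16*y - 21; vanishes at y ∈ {-3}. (-1, -3): f_x = 3 ≠ 0.
  x = 0: f_y(0, y) = -3*y**2 - 16*y - 21; vanishes at y ∈ {-3}. (0, -3): f_x = 12 ≠ 0.
  x = 1: f_y(1, y) = -3*y**2 - 16*y - 21; vanishes at y ∈ {-3}. (1, -3): f_x = 27 ≠ 0.
  x = 2: f_y(2, y) = -3*y**2 - 16*y - 21; vanishes at y ∈ {-3}. (2, -3): f_x = 48 ≠ 0.
  x = 3: f_y(3, y) = -3*y**2 - 16*y - 21; vanishes at y ∈ {-3}. (3, -3): f_x = 75 ≠ 0.
  x = 4: f_y(4, y) = -3*y**2 - 16*y - 21; vanishes at y ∈ {-3}. (4, -3): f_x = 108 ≠ 0.
Only singular point on the grid: (-2, -3).
Classify: substitute x = -2 + u, y = -3 + v and expand: f = u**3 - v**3 + v**2.
No constant or linear terms (consistent with a singular point). Quadratic part: v**2. Cubic part: u**3 - v**3.
The quadratic part v**2 is a perfect square, so there is a single (double) tangent line v = 0, i.e. y = -3. Restricting the cubic part to that line (v = 0) leaves u**3 ≠ 0, so f is not divisible by v and the branch is v² ≈ -u**3 to lowest order — this is a cusp.
Classification: cusp.


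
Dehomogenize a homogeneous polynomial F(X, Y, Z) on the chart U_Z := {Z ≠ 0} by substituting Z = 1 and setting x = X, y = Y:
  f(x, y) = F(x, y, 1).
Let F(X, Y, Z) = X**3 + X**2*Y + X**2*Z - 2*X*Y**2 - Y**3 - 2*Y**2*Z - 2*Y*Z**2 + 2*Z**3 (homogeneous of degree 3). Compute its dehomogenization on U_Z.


f(x, y) = x**3 + x**2*y + x**2 - 2*x*y**2 - y**3 - 2*y**2 - 2*y + 2

On U_Z we set Z = 1. Each monomial c·X^i·Y^j·Z^k in F becomes c·x^i·y^j·1^k = c·x^i·y^j.
Substituting Z = 1: F(X, Y, 1) = x**3 + x**2*y + x**2 - 2*x*y**2 - y**3 - 2*y**2 - 2*y + 2.
Note: deg(f) ≤ deg(F) = 3; strict inequality happens when F is divisible by Z (lost terms).


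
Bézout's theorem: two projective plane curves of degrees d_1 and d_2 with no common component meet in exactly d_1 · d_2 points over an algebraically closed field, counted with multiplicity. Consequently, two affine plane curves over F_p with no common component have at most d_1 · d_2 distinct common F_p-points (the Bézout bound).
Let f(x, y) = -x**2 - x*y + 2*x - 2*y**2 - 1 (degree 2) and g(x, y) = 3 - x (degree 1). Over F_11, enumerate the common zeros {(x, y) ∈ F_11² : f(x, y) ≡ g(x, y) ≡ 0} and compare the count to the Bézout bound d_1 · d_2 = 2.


Common zeros: ∅; count = 0; Bézout bound = 2.

deg(f) = 2, deg(g) = 1, so Bézout bound = 2.
Scan x ∈ F_11. For each x, list the y ∈ F_11 with f(x, y) ≡ 0 and those with g(x, y) ≡ 0 (mod 11); the common zeros in that column are the intersection.
  x = 0: f ≡ 0 at y ∈ {4, 7}; g ≡ 0 at y ∈ ∅; common: ∅.
  x = 1: f ≡ 0 at y ∈ {0, 5}; g ≡ 0 at y ∈ ∅; common: ∅.
  x = 2: f ≡ 0 at y ∈ ∅; g ≡ 0 at y ∈ ∅; common: ∅.
  x = 3: f ≡ 0 at y ∈ ∅; g ≡ 0 at y ∈ {0, 1, 2, 3, 4, 5, 6, 7, 8, 9, 10}; common: ∅.
  x = 4: f ≡ 0 at y ∈ ∅; g ≡ 0 at y ∈ ∅; common: ∅.
  x = 5: f ≡ 0 at y ∈ ∅; g ≡ 0 at y ∈ ∅; common: ∅.
  x = 6: f ≡ 0 at y ∈ {1, 7}; g ≡ 0 at y ∈ ∅; common: ∅.
  x = 7: f ≡ 0 at y ∈ {5, 8}; g ≡ 0 at y ∈ ∅; common: ∅.
  x = 8: f ≡ 0 at y ∈ ∅; g ≡ 0 at y ∈ ∅; common: ∅.
  x = 9: f ≡ 0 at y ∈ {4, 8}; g ≡ 0 at y ∈ ∅; common: ∅.
  x = 10: f ≡ 0 at y ∈ ∅; g ≡ 0 at y ∈ ∅; common: ∅.
Collecting: common zeros = ∅, so the count is 0.
Comparison with the Bézout bound: 0 ≤ 2 = deg(f)·deg(g), as expected for curves with no common component (the affine F_11-count falls short of the bound because intersections may lie at infinity, over extension fields, or carry multiplicity).


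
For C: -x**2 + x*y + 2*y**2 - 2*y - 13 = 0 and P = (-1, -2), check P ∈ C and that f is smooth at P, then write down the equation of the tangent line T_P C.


Tangent line at P: -11*y - 22 = 0.

Step 1: f(-1, -2) = 0, so P lies on C.
Step 2: partial derivatives
  f_x(x, y) = -2*x + y, f_y(x, y) = x + 4*y - 2.
  f_x(P) = 0, f_y(P) = -11 (gradient nonzero, so P is smooth).
Step 3: tangent line at P: 0·(x − -1) + -11·(y − -2) = 0.
Expanding: -11*y - 22 = 0.


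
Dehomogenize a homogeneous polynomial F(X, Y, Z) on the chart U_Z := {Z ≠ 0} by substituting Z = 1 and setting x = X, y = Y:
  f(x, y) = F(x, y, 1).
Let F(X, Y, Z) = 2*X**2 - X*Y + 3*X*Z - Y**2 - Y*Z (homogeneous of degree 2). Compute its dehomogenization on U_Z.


f(x, y) = 2*x**2 - x*y + 3*x - y**2 - y

On U_Z we set Z = 1. Each monomial c·X^i·Y^j·Z^k in F becomes c·x^i·y^j·1^k = c·x^i·y^j.
Substituting Z = 1: F(X, Y, 1) = 2*x**2 - x*y + 3*x - y**2 - y.
Note: deg(f) ≤ deg(F) = 2; strict inequality happens when F is divisible by Z (lost terms).


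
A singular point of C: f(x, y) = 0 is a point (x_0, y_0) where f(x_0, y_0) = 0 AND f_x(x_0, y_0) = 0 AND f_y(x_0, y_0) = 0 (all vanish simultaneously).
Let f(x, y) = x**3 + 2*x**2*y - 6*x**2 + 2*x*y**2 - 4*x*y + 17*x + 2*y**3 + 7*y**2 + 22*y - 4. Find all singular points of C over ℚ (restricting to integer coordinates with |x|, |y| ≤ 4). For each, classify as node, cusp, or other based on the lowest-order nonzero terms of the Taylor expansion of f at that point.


Singular points: {(3, -2)}; classification: node.

Compute partial derivatives:
  f_x = 3*x**2 + 4*x*y - 12*x + 2*y**2 - 4*y + 17.
  f_y = 2*x**2 + 4*x*y - 4*x + 6*y**2 + 14*y + 22.
Scan x_0 ∈ {−4, ..., 4}. For each x_0, f_y(x_0, y) is a polynomial in y; find its integer roots y ∈ {−4, ..., 4}, then test f_x and f at those candidates.
  x = -4: f_y(-4, y) = 6*y**2 - 2*y + 70; no integer root y with |y| ≤ 4.
  x = -3: f_y(-3, y) = 6*y**2 + 2*y + 52; no integer root y with |y| ≤ 4.
  x = -2: f_y(-2, y) = 6*y**2 + 6*y + 38; no integer root y with |y| ≤ 4.
  x = -1: f_y(-1, y) = 6*y**2 + 10*y + 28; no integer root y with |y| ≤ 4.
  x = 0: f_y(0, y) = 6*y**2 + 14*y + 22; no integer root y with |y| ≤ 4.
  x = 1: f_y(1, y) = 6*y**2 + 18*y + 20; no integer root y with |y| ≤ 4.
  x = 2: f_y(2, y) = 6*y**2 + 22*y + 22; no integer root y with |y| ≤ 4.
  x = 3: f_y(3, y) = 6*y**2 + 26*y + 28; vanishes at y ∈ {-2}. (3, -2): f_x = 0, f = 0 — SINGULAR.
  x = 4: f_y(4, y) = 6*y**2 + 30*y + 38; no integer root y with |y| ≤ 4.
Only singular point on the grid: (3, -2).
Classify: substitute x = 3 + u, y = -2 + v and expand: f = u**3 + 2*u**2*v - u**2 + 2*u*v**2 + 2*v**3 + v**2.
No constant or linear terms (consistent with a singular point). Quadratic part: -u**2 + v**2. Cubic part: u**3 + 2*u**2*v + 2*u*v**2 + 2*v**3.
The quadratic part v**2 - u**2 = (v − u)(v + u) splits into two distinct linear factors, so there are two distinct tangent lines y − -2 = ±(x − 3) — this is a node (ordinary double point).
Classification: node.


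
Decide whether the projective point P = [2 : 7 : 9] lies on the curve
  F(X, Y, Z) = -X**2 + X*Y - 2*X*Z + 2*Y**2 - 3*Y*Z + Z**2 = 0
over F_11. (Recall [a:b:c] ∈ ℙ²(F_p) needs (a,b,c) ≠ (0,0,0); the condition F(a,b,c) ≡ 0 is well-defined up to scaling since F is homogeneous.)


F(2,7,9) ≡ 8 (mod 11); P is NOT on the curve.

Evaluate F(2, 7, 9) term-by-term (mod 11).
  -X**2 ↦ -1·4·1·1 = -4
  X*Y ↦ 1·2·7·1 = 14
  -2*X*Z ↦ -2·2·1·9 = -36
  2*Y**2 ↦ 2·1·49·1 = 98
  -3*Y*Z ↦ -3·1·7·9 = -189
  Z**2 ↦ 1·1·1·81 = 81
Sum: F(2, 7, 9) = (-4) + (14) + (-36) + (98) + (-189) + (81) = -36.
Reducing mod 11: -36 ≡ 8 (mod 11).
Since F(a, b, c) ≡ 8 ≠ 0 (mod 11), P does NOT lie on the curve.


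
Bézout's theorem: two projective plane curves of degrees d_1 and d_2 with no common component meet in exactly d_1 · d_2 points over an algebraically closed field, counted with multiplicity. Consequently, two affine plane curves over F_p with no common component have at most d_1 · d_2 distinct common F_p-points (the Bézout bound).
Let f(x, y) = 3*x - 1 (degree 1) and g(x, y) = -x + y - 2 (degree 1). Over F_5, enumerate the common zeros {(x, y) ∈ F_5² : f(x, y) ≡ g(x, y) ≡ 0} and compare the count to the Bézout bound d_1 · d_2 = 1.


Common zeros: {(2, 4)}; count = 1; Bézout bound = 1.

deg(f) = 1, deg(g) = 1, so Bézout bound = 1.
Scan x ∈ F_5. For each x, list the y ∈ F_5 with f(x, y) ≡ 0 and those with g(x, y) ≡ 0 (mod 5); the common zeros in that column are the intersection.
  x = 0: f ≡ 0 at y ∈ ∅; g ≡ 0 at y ∈ {2}; common: ∅.
  x = 1: f ≡ 0 at y ∈ ∅; g ≡ 0 at y ∈ {3}; common: ∅.
  x = 2: f ≡ 0 at y ∈ {0, 1, 2, 3, 4}; g ≡ 0 at y ∈ {4}; common: {4}.
  x = 3: f ≡ 0 at y ∈ ∅; g ≡ 0 at y ∈ {0}; common: ∅.
  x = 4: f ≡ 0 at y ∈ ∅; g ≡ 0 at y ∈ {1}; common: ∅.
Collecting: common zeros = {(2, 4)}, so the count is 1.
Comparison with the Bézout bound: 1 ≤ 1 = deg(f)·deg(g), as expected for curves with no common component (the bound is attained).


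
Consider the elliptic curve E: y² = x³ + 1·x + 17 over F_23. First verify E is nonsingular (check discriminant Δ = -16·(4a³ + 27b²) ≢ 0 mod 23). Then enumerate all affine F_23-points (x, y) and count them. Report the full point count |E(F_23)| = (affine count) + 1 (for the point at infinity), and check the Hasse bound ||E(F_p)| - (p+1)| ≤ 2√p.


Affine points = {(2, 2), (2, 21), (3, 1), (3, 22), (4, 4), (4, 19), (5, 3), (5, 20), (6, 3), (6, 20), (8, 10), (8, 13), (11, 5), (11, 18), (12, 3), (12, 20), (15, 7), (15, 16), (16, 9), (16, 14), (17, 5), (17, 18), (18, 5), (18, 18), (19, 8), (19, 15)}; affine count = 26; |E(F_23)| = 27.

Discriminant check: Δ ∝ 4a³ + 27b² = 4·1³ + 27·17² = 4·1 + 27·289 ≡ 10 (mod 23). Nonzero ⇒ E is nonsingular.
For each x ∈ F_23, compute rhs = x³ + 1·x + 17 mod 23, then count y ∈ F_23 with y² ≡ rhs.
  x = 0: rhs = 17, matching y values: none (0 points).
  x = 1: rhs = 19, matching y values: none (0 points).
  x = 2: rhs = 4, matching y values: 2, 21 (2 points).
  x = 3: rhs = 1, matching y values: 1, 22 (2 points).
  x = 4: rhs = 16, matching y values: 4, 19 (2 points).
  x = 5: rhs = 9, matching y values: 3, 20 (2 points).
  x = 6: rhs = 9, matching y values: 3, 20 (2 points).
  x = 7: rhs = 22, matching y values: none (0 points).
  x = 8: rhs = 8, matching y values: 10, 13 (2 points).
  x = 9: rhs = 19, matching y values: none (0 points).
  x = 10: rhs = 15, matching y values: none (0 points).
  x = 11: rhs = 2, matching y values: 5, 18 (2 points).
  x = 12: rhs = 9, matching y values: 3, 20 (2 points).
  x = 13: rhs = 19, matching y values: none (0 points).
  x = 14: rhs = 15, matching y values: none (0 points).
  x = 15: rhs = 3, matching y values: 7, 16 (2 points).
  x = 16: rhs = 12, matching y values: 9, 14 (2 points).
  x = 17: rhs = 2, matching y values: 5, 18 (2 points).
  x = 18: rhs = 2, matching y values: 5, 18 (2 points).
  x = 19: rhs = 18, matching y values: 8, 15 (2 points).
  x = 20: rhs = 10, matching y values: none (0 points).
  x = 21: rhs = 7, matching y values: none (0 points).
  x = 22: rhs = 15, matching y values: none (0 points).
Total affine count: 26.
Full point count |E(F_23)| = 26 + 1 = 27.
Hasse bound: |27 − (23+1)| = |3| = 3 ≤ 2√23 ≈ 9.5917 ✓.


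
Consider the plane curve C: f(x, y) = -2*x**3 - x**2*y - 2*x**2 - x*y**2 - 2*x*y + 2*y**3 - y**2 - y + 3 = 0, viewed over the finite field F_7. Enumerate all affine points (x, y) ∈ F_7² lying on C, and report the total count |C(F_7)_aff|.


Affine F_7-points: {(2, 0), (2, 2), (2, 3)}; count = 3.

For each of the 49 pairs (x, y) ∈ F_7², evaluate f(x, y) mod 7. Record the zeros.
  x = 0: [0↦3, 1↦3, 2↦6, 3↦3, 4↦6, 5↦6, 6↦1]  zeros at y ∈ ∅
  x = 1: [0↦6, 1↦2, 2↦6, 3↦2, 4↦2, 5↦4, 6↦6]  zeros at y ∈ ∅
  x = 2: [0↦0, 1↦4, 2↦0, 3↦0, 4↦2, 5↦4, 6↦4]  zeros at y ∈ {0, 2, 3}
  x = 3: [0↦1, 1↦4, 2↦4, 3↦6, 4↦1, 5↦1, 6↦4]  zeros at y ∈ ∅
  x = 4: [0↦4, 1↦4, 2↦6, 3↦1, 4↦1, 5↦4, 6↦1]  zeros at y ∈ ∅
  x = 5: [0↦4, 1↦6, 2↦1, 3↦1, 4↦4, 5↦1, 6↦4]  zeros at y ∈ ∅
  x = 6: [0↦3, 1↦5, 2↦5, 3↦1, 4↦5, 5↦1, 6↦1]  zeros at y ∈ ∅
Collecting zeros: affine points = {(2, 0), (2, 2), (2, 3)}.
Total count |C(F_7)_aff| = 3.


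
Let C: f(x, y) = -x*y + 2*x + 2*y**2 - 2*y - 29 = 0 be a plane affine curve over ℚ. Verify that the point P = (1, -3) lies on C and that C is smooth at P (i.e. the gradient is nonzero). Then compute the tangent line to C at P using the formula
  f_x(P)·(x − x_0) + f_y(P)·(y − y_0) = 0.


Tangent line at P: 5*x - 15*y - 50 = 0.

Step 1: f(1, -3) = 0, so P lies on C.
Step 2: partial derivatives
  f_x(x, y) = 2 - y, f_y(x, y) = -x + 4*y - 2.
  f_x(P) = 5, f_y(P) = -15 (gradient nonzero, so P is smooth).
Step 3: tangent line at P: 5·(x − 1) + -15·(y − -3) = 0.
Expanding: 5*x - 15*y - 50 = 0.


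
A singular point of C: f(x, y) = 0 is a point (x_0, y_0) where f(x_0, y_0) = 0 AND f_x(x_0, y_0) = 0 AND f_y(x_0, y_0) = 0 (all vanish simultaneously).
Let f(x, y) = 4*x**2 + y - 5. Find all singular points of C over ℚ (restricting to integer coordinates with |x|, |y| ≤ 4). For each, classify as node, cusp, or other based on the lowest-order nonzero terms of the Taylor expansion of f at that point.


No singular points in the scanned grid; C is smooth there.

Compute partial derivatives:
  f_x = 8*x.
  f_y = 1.
f_y = 1 is a nonzero constant, so f_y never vanishes: no point (x, y) can satisfy f = f_x = f_y = 0. In particular no (x, y) ∈ {−4, ..., 4}² is singular; the curve is smooth.


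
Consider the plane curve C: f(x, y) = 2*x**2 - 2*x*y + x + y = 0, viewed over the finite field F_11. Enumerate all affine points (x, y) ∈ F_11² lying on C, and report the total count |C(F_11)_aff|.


Affine F_11-points: {(0, 0), (1, 3), (2, 7), (3, 2), (4, 2), (5, 0), (7, 3), (8, 1), (9, 1), (10, 7)}; count = 10.

For each of the 121 pairs (x, y) ∈ F_11², evaluate f(x, y) mod 11. Record the zeros.
  x = 0: [0↦0, 1↦1, 2↦2, 3↦3, 4↦4, 5↦5, 6↦6, 7↦7, 8↦8, 9↦9, 10↦10]  zeros at y ∈ {0}
  x = 1: [0↦3, 1↦2, 2↦1, 3↦0, 4↦10, 5↦9, 6↦8, 7↦7, 8↦6, 9↦5, 10↦4]  zeros at y ∈ {3}
  x = 2: [0↦10, 1↦7, 2↦4, 3↦1, 4↦9, 5↦6, 6↦3, 7↦0, 8↦8, 9↦5, 10↦2]  zeros at y ∈ {7}
  x = 3: [0↦10, 1↦5, 2↦0, 3↦6, 4↦1, 5↦7, 6↦2, 7↦8, 8↦3, 9↦9, 10↦4]  zeros at y ∈ {2}
  x = 4: [0↦3, 1↦7, 2↦0, 3↦4, 4↦8, 5↦1, 6↦5, 7↦9, 8↦2, 9↦6, 10↦10]  zeros at y ∈ {2}
  x = 5: [0↦0, 1↦2, 2↦4, 3↦6, 4↦8, 5↦10, 6↦1, 7↦3, 8↦5, 9↦7, 10↦9]  zeros at y ∈ {0}
  x = 6: [0↦1, 1↦1, 2↦1, 3↦1, 4↦1, 5↦1, 6↦1, 7↦1, 8↦1, 9↦1, 10↦1]  zeros at y ∈ ∅
  x = 7: [0↦6, 1↦4, 2↦2, 3↦0, 4↦9, 5↦7, 6↦5, 7↦3, 8↦1, 9↦10, 10↦8]  zeros at y ∈ {3}
  x = 8: [0↦4, 1↦0, 2↦7, 3↦3, 4↦10, 5↦6, 6↦2, 7↦9, 8↦5, 9↦1, 10↦8]  zeros at y ∈ {1}
  x = 9: [0↦6, 1↦0, 2↦5, 3↦10, 4↦4, 5↦9, 6↦3, 7↦8, 8↦2, 9↦7, 10↦1]  zeros at y ∈ {1}
  x = 10: [0↦1, 1↦4, 2↦7, 3↦10, 4↦2, 5↦5, 6↦8, 7↦0, 8↦3, 9↦6, 10↦9]  zeros at y ∈ {7}
Collecting zeros: affine points = {(0, 0), (1, 3), (2, 7), (3, 2), (4, 2), (5, 0), (7, 3), (8, 1), (9, 1), (10, 7)}.
Total count |C(F_11)_aff| = 10.


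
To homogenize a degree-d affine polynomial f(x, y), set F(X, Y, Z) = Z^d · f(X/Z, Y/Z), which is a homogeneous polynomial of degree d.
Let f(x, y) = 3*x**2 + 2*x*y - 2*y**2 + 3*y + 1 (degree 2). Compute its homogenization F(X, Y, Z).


F(X, Y, Z) = 3*X**2 + 2*X*Y - 2*Y**2 + 3*Y*Z + Z**2

deg(f) = 2.
Substitute x = X/Z, y = Y/Z into f, then multiply by Z^2.
  monomial 3·x^2·y^0 ↦ 3·X^2·Y^0·Z^0.
  monomial 2·x^1·y^1 ↦ 2·X^1·Y^1·Z^0.
  monomial -2·x^0·y^2 ↦ -2·X^0·Y^2·Z^0.
  monomial 3·x^0·y^1 ↦ 3·X^0·Y^1·Z^1.
  monomial 1·x^0·y^0 ↦ 1·X^0·Y^0·Z^2.
Collecting: F(X, Y, Z) = 3*X**2 + 2*X*Y - 2*Y**2 + 3*Y*Z + Z**2.


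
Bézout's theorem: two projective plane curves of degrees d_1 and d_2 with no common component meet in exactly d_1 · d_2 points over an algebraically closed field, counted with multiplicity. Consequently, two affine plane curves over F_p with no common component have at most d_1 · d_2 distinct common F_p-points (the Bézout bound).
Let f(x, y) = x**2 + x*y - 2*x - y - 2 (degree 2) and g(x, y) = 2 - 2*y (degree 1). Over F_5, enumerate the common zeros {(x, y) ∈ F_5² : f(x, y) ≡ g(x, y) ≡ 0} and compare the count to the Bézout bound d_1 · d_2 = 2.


Common zeros: ∅; count = 0; Bézout bound = 2.

deg(f) = 2, deg(g) = 1, so Bézout bound = 2.
Scan x ∈ F_5. For each x, list the y ∈ F_5 with f(x, y) ≡ 0 and those with g(x, y) ≡ 0 (mod 5); the common zeros in that column are the intersection.
  x = 0: f ≡ 0 at y ∈ {3}; g ≡ 0 at y ∈ {1}; common: ∅.
  x = 1: f ≡ 0 at y ∈ ∅; g ≡ 0 at y ∈ {1}; common: ∅.
  x = 2: f ≡ 0 at y ∈ {2}; g ≡ 0 at y ∈ {1}; common: ∅.
  x = 3: f ≡ 0 at y ∈ {2}; g ≡ 0 at y ∈ {1}; common: ∅.
  x = 4: f ≡ 0 at y ∈ {3}; g ≡ 0 at y ∈ {1}; common: ∅.
Collecting: common zeros = ∅, so the count is 0.
Comparison with the Bézout bound: 0 ≤ 2 = deg(f)·deg(g), as expected for curves with no common component (the affine F_5-count falls short of the bound because intersections may lie at infinity, over extension fields, or carry multiplicity).


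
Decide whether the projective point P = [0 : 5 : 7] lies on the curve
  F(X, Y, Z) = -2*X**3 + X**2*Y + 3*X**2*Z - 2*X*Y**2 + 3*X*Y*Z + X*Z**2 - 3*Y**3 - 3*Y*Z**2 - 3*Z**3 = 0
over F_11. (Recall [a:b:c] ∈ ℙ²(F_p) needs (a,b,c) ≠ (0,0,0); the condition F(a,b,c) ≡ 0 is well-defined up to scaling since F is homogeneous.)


F(0,5,7) ≡ 6 (mod 11); P is NOT on the curve.

Evaluate F(0, 5, 7) term-by-term (mod 11).
  -2*X**3 ↦ -2·0·1·1 = 0
  X**2*Y ↦ 1·0·5·1 = 0
  3*X**2*Z ↦ 3·0·1·7 = 0
  -2*X*Y**2 ↦ -2·0·25·1 = 0
  3*X*Y*Z ↦ 3·0·5·7 = 0
  X*Z**2 ↦ 1·0·1·49 = 0
  -3*Y**3 ↦ -3·1·125·1 = -375
  -3*Y*Z**2 ↦ -3·1·5·49 = -735
  -3*Z**3 ↦ -3·1·1·343 = -1029
Sum: F(0, 5, 7) = (0) + (0) + (0) + (0) + (0) + (0) + (-375) + (-735) + (-1029) = -2139.
Reducing mod 11: -2139 ≡ 6 (mod 11).
Since F(a, b, c) ≡ 6 ≠ 0 (mod 11), P does NOT lie on the curve.


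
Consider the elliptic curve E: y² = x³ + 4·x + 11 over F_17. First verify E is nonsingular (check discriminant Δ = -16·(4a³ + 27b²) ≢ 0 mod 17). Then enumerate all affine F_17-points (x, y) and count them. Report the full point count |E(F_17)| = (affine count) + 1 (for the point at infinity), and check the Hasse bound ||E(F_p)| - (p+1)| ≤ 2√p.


Affine points = {(1, 4), (1, 13), (3, 4), (3, 13), (6, 8), (6, 9), (7, 5), (7, 12), (11, 3), (11, 14), (12, 6), (12, 11), (13, 4), (13, 13)}; affine count = 14; |E(F_17)| = 15.

Discriminant check: Δ ∝ 4a³ + 27b² = 4·4³ + 27·11² = 4·64 + 27·121 ≡ 4 (mod 17). Nonzero ⇒ E is nonsingular.
For each x ∈ F_17, compute rhs = x³ + 4·x + 11 mod 17, then count y ∈ F_17 with y² ≡ rhs.
  x = 0: rhs = 11, matching y values: none (0 points).
  x = 1: rhs = 16, matching y values: 4, 13 (2 points).
  x = 2: rhs = 10, matching y values: none (0 points).
  x = 3: rhs = 16, matching y values: 4, 13 (2 points).
  x = 4: rhs = 6, matching y values: none (0 points).
  x = 5: rhs = 3, matching y values: none (0 points).
  x = 6: rhs = 13, matching y values: 8, 9 (2 points).
  x = 7: rhs = 8, matching y values: 5, 12 (2 points).
  x = 8: rhs = 11, matching y values: none (0 points).
  x = 9: rhs = 11, matching y values: none (0 points).
  x = 10: rhs = 14, matching y values: none (0 points).
  x = 11: rhs = 9, matching y values: 3, 14 (2 points).
  x = 12: rhs = 2, matching y values: 6, 11 (2 points).
  x = 13: rhs = 16, matching y values: 4, 13 (2 points).
  x = 14: rhs = 6, matching y values: none (0 points).
  x = 15: rhs = 12, matching y values: none (0 points).
  x = 16: rhs = 6, matching y values: none (0 points).
Total affine count: 14.
Full point count |E(F_17)| = 14 + 1 = 15.
Hasse bound: |15 − (17+1)| = |-3| = 3 ≤ 2√17 ≈ 8.2462 ✓.


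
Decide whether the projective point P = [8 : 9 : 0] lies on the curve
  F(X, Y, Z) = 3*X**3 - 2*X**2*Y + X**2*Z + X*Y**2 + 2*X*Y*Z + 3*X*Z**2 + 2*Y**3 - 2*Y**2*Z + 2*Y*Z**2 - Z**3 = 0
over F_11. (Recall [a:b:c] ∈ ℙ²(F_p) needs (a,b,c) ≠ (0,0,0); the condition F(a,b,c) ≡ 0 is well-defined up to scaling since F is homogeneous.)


F(8,9,0) ≡ 4 (mod 11); P is NOT on the curve.

Evaluate F(8, 9, 0) term-by-term (mod 11).
  3*X**3 ↦ 3·512·1·1 = 1536
  -2*X**2*Y ↦ -2·64·9·1 = -1152
  X**2*Z ↦ 1·64·1·0 = 0
  X*Y**2 ↦ 1·8·81·1 = 648
  2*X*Y*Z ↦ 2·8·9·0 = 0
  3*X*Z**2 ↦ 3·8·1·0 = 0
  2*Y**3 ↦ 2·1·729·1 = 1458
  -2*Y**2*Z ↦ -2·1·81·0 = 0
  2*Y*Z**2 ↦ 2·1·9·0 = 0
  -Z**3 ↦ -1·1·1·0 = 0
Sum: F(8, 9, 0) = (1536) + (-1152) + (0) + (648) + (0) + (0) + (1458) + (0) + (0) + (0) = 2490.
Reducing mod 11: 2490 ≡ 4 (mod 11).
Since F(a, b, c) ≡ 4 ≠ 0 (mod 11), P does NOT lie on the curve.


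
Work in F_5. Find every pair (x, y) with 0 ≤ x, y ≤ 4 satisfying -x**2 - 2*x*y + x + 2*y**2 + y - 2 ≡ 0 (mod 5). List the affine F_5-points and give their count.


Affine F_5-points: {(2, 1), (2, 3), (3, 2), (3, 3), (4, 2), (4, 4)}; count = 6.

For each of the 25 pairs (x, y) ∈ F_5², evaluate f(x, y) mod 5. Record the zeros.
  x = 0: [0↦3, 1↦1, 2↦3, 3↦4, 4↦4]  zeros at y ∈ ∅
  x = 1: [0↦3, 1↦4, 2↦4, 3↦3, 4↦1]  zeros at y ∈ ∅
  x = 2: [0↦1, 1↦0, 2↦3, 3↦0, 4↦1]  zeros at y ∈ {1, 3}
  x = 3: [0↦2, 1↦4, 2↦0, 3↦0, 4↦4]  zeros at y ∈ {2, 3}
  x = 4: [0↦1, 1↦1, 2↦0, 3↦3, 4↦0]  zeros at y ∈ {2, 4}
Collecting zeros: affine points = {(2, 1), (2, 3), (3, 2), (3, 3), (4, 2), (4, 4)}.
Total count |C(F_5)_aff| = 6.


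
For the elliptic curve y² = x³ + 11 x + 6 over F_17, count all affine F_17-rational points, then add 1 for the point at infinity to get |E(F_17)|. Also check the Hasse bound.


Affine points = {(1, 1), (1, 16), (2, 6), (2, 11), (3, 7), (3, 10), (5, 4), (5, 13), (6, 4), (6, 13), (7, 1), (7, 16), (9, 1), (9, 16), (11, 8), (11, 9), (12, 8), (12, 9), (13, 0)}; affine count = 19; |E(F_17)| = 20.

Discriminant check: Δ ∝ 4a³ + 27b² = 4·11³ + 27·6² = 4·1331 + 27·36 ≡ 6 (mod 17). Nonzero ⇒ E is nonsingular.
For each x ∈ F_17, compute rhs = x³ + 11·x + 6 mod 17, then count y ∈ F_17 with y² ≡ rhs.
  x = 0: rhs = 6, matching y values: none (0 points).
  x = 1: rhs = 1, matching y values: 1, 16 (2 points).
  x = 2: rhs = 2, matching y values: 6, 11 (2 points).
  x = 3: rhs = 15, matching y values: 7, 10 (2 points).
  x = 4: rhs = 12, matching y values: none (0 points).
  x = 5: rhs = 16, matching y values: 4, 13 (2 points).
  x = 6: rhs = 16, matching y values: 4, 13 (2 points).
  x = 7: rhs = 1, matching y values: 1, 16 (2 points).
  x = 8: rhs = 11, matching y values: none (0 points).
  x = 9: rhs = 1, matching y values: 1, 16 (2 points).
  x = 10: rhs = 11, matching y values: none (0 points).
  x = 11: rhs = 13, matching y values: 8, 9 (2 points).
  x = 12: rhs = 13, matching y values: 8, 9 (2 points).
  x = 13: rhs = 0, matching y values: 0 (1 points).
  x = 14: rhs = 14, matching y values: none (0 points).
  x = 15: rhs = 10, matching y values: none (0 points).
  x = 16: rhs = 11, matching y values: none (0 points).
Total affine count: 19.
Full point count |E(F_17)| = 19 + 1 = 20.
Hasse bound: |20 − (17+1)| = |2| = 2 ≤ 2√17 ≈ 8.2462 ✓.


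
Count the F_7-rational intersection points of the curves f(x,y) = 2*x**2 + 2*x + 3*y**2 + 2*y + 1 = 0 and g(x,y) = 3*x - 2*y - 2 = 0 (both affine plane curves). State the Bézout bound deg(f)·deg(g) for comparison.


Common zeros: {(4, 5)}; count = 1; Bézout bound = 2.

deg(f) = 2, deg(g) = 1, so Bézout bound = 2.
Scan x ∈ F_7. For each x, list the y ∈ F_7 with f(x, y) ≡ 0 and those with g(x, y) ≡ 0 (mod 7); the common zeros in that column are the intersection.
  x = 0: f ≡ 0 at y ∈ ∅; g ≡ 0 at y ∈ {6}; common: ∅.
  x = 1: f ≡ 0 at y ∈ {2}; g ≡ 0 at y ∈ {4}; common: ∅.
  x = 2: f ≡ 0 at y ∈ {5, 6}; g ≡ 0 at y ∈ {2}; common: ∅.
  x = 3: f ≡ 0 at y ∈ ∅; g ≡ 0 at y ∈ {0}; common: ∅.
  x = 4: f ≡ 0 at y ∈ {5, 6}; g ≡ 0 at y ∈ {5}; common: {5}.
  x = 5: f ≡ 0 at y ∈ {2}; g ≡ 0 at y ∈ {3}; common: ∅.
  x = 6: f ≡ 0 at y ∈ ∅; g ≡ 0 at y ∈ {1}; common: ∅.
Collecting: common zeros = {(4, 5)}, so the count is 1.
Comparison with the Bézout bound: 1 ≤ 2 = deg(f)·deg(g), as expected for curves with no common component (the affine F_7-count falls short of the bound because intersections may lie at infinity, over extension fields, or carry multiplicity).


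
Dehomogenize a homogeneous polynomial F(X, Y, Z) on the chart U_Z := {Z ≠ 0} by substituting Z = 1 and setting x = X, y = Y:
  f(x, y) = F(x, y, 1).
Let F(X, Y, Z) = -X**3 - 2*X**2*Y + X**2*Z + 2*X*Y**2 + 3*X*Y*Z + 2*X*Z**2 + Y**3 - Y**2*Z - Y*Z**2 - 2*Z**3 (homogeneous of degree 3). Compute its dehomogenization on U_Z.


f(x, y) = -x**3 - 2*x**2*y + x**2 + 2*x*y**2 + 3*x*y + 2*x + y**3 - y**2 - y - 2

On U_Z we set Z = 1. Each monomial c·X^i·Y^j·Z^k in F becomes c·x^i·y^j·1^k = c·x^i·y^j.
Substituting Z = 1: F(X, Y, 1) = -x**3 - 2*x**2*y + x**2 + 2*x*y**2 + 3*x*y + 2*x + y**3 - y**2 - y - 2.
Note: deg(f) ≤ deg(F) = 3; strict inequality happens when F is divisible by Z (lost terms).
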